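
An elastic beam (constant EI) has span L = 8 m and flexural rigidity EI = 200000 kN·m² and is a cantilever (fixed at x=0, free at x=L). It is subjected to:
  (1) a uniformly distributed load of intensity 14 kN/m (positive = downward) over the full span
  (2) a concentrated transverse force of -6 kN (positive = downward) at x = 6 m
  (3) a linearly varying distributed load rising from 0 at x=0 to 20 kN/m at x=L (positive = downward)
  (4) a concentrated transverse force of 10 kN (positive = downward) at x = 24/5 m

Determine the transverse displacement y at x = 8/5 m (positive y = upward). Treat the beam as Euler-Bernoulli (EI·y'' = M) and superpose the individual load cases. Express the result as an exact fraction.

Load 1 — uniform load w=14 kN/m over full span:
  y_1 = -wx²(x²-4Lx+6L²)/(24EI) = -14·(8/5)²·((8/5)²-4·8·(8/5)+6·8²)/(24·200000) = -14672/5859375 m
Load 2 — point force P=-6 kN at a=6 m (b=L-a=2):
  y_2 = -Px²(3a-x)/(6EI)  [x≤a] = -(-6)·(8/5)²·(3·6-(8/5))/(6·200000) = 82/390625 m
Load 3 — triangular load w₀=20 kN/m (0→w₀ over full span):
  y_3 = (w₀Lx³/12-w₀L²x²/6-w₀x⁵/(120L))/EI = (20·8·(8/5)³/12-20·8²·(8/5)²/6-20·(8/5)⁵/(120·8))/200000 = -72032/29296875 m
Load 4 — point force P=10 kN at a=24/5 m (b=L-a=16/5):
  y_4 = -Px²(3a-x)/(6EI)  [x≤a] = -10·(8/5)²·(3·(24/5)-(8/5))/(6·200000) = -64/234375 m
Superposition: y = Σ y_i = -147242/29296875 m ≈ -0.005026 m

y(8/5) = -147242/29296875 m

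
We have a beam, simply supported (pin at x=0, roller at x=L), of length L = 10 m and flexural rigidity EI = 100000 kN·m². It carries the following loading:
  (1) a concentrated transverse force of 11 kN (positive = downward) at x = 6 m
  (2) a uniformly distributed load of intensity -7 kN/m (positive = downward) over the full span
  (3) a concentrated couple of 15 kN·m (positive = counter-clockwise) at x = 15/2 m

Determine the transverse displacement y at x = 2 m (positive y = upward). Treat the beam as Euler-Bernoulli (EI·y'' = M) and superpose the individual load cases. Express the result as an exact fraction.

Load 1 — point force P=11 kN at a=6 m (b=L-a=4):
  y_1 = -Pbx(L²-b²-x²)/(6LEI)  [x≤a] = -11·4·2·(10²-4²-2²)/(6·10·100000) = -11/9375 m
Load 2 — uniform load w=-7 kN/m over full span:
  y_2 = -wx(L³-2Lx²+x³)/(24EI) = -(-7)·2·(10³-2·10·2²+2³)/(24·100000) = 203/37500 m
Load 3 — applied couple M₀=15 kN·m at a=15/2 m (b=L-a=5/2):
  y_3 = (M₀x³/(6L)+C₁x)/EI  [x≤a] with C₁=M₀(3b²-L²)/(6L)=-325/16 = (15·2³/(6·10)+(-325/16)·2)/100000 = -309/800000 m
Superposition: y = Σ y_i = 3083/800000 m ≈ 0.003854 m

y(2) = 3083/800000 m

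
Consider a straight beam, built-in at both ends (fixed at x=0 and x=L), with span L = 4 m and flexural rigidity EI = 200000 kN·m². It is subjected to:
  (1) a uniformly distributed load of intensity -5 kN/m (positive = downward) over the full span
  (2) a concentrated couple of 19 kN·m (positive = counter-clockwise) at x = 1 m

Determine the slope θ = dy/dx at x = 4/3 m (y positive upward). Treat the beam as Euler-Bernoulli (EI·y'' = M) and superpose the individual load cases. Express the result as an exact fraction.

θ(4/3) = 833/32400000 rad

Load 1 — uniform load w=-5 kN/m over full span:
  θ_1 = -wx(L-x)(L-2x)/(12EI) = -(-5)·(4/3)·(4-(4/3))·(4-2·(4/3))/(12·200000) = 1/101250 rad
Load 2 — applied couple M₀=19 kN·m at a=1 m (b=L-a=3):
  θ_2 = (R_Ax²/2 - M_Ax - M₀(x-a))/EI  [x>a] with R_A=171/32, M_A=-57/16 = ((171/32)·(4/3)²/2 - (-57/16)·(4/3) - 19·((4/3)-1))/200000 = 19/1200000 rad
Superposition: θ = Σ θ_i = 833/32400000 rad ≈ 0.000026 rad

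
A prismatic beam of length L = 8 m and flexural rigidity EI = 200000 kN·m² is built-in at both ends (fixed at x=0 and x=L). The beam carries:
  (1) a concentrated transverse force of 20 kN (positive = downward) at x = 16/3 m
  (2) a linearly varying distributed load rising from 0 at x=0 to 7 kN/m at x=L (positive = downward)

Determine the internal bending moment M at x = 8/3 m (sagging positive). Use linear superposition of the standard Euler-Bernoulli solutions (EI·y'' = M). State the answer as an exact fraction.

Load 1 — point force P=20 kN at a=16/3 m (b=L-a=8/3):
  M_1 = Pb²(3a+b)x/L³ - Pab²/L²  [x≤a] = 20·(8/3)²·(3·(16/3)+(8/3))·(8/3)/8³ - 20·(16/3)·(8/3)²/8² = 160/81 kN·m
Load 2 — triangular load w₀=7 kN/m (0→w₀ over full span):
  M_2 = 3w₀Lx/20 - w₀L²/30 - w₀x³/(6L) = 3·7·8·(8/3)/20 - 7·8²/30 - 7·(8/3)³/(6·8) = 1904/405 kN·m
Superposition: M = Σ M_i = 2704/405 kN·m ≈ 6.676543 kN·m

M(8/3) = 2704/405 kN·m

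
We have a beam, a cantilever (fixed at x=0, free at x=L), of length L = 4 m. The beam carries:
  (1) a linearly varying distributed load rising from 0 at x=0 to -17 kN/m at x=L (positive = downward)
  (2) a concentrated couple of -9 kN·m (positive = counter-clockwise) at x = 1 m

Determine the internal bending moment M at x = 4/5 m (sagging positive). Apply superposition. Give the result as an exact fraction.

Load 1 — triangular load w₀=-17 kN/m (0→w₀ over full span):
  M_1 = w₀Lx/2 - w₀L²/3 - w₀x³/(6L) = (-17)·4·(4/5)/2 - (-17)·4²/3 - (-17)·(4/5)³/(6·4) = 23936/375 kN·m
Load 2 — applied couple M₀=-9 kN·m at a=1 m (b=L-a=3):
  M_2 = M₀  [x≤a] = (-9) = -9 kN·m
Superposition: M = Σ M_i = 20561/375 kN·m ≈ 54.829333 kN·m

M(4/5) = 20561/375 kN·m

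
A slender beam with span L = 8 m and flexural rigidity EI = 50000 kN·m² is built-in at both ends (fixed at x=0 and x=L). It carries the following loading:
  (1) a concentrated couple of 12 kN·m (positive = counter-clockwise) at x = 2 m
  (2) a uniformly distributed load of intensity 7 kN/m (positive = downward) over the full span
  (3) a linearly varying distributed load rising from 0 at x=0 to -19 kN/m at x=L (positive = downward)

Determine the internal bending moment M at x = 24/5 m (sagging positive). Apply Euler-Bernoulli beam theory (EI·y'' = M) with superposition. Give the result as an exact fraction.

Load 1 — applied couple M₀=12 kN·m at a=2 m (b=L-a=6):
  M_1 = R_Ax - M_A - M₀  [x>a] with R_A=27/16, M_A=-9/4 = (27/16)·(24/5) - (-9/4) - 12 = -33/20 kN·m
Load 2 — uniform load w=7 kN/m over full span:
  M_2 = wLx/2 - wL²/12 - wx²/2 = 7·8·(24/5)/2 - 7·8²/12 - 7·(24/5)²/2 = 1232/75 kN·m
Load 3 — triangular load w₀=-19 kN/m (0→w₀ over full span):
  M_3 = 3w₀Lx/20 - w₀L²/30 - w₀x³/(6L) = 3·(-19)·8·(24/5)/20 - (-19)·8²/30 - (-19)·(24/5)³/(6·8) = -9424/375 kN·m
Superposition: M = Σ M_i = -5177/500 kN·m ≈ -10.354000 kN·m

M(24/5) = -5177/500 kN·m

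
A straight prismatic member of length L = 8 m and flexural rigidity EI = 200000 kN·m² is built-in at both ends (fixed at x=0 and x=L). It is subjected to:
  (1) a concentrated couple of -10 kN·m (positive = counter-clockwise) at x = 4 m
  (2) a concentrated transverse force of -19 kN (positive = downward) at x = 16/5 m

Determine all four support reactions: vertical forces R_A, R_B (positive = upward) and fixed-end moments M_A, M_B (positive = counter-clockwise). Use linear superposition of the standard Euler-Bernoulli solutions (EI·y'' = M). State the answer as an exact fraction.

Load 1 — applied couple M₀=-10 kN·m at a=4 m (b=L-a=4):
  R_A = 6M₀ab/L³ = 6·(-10)·4·4/8³ = -15/8 kN
  M_A = M₀b(2a-b)/L² = (-10)·4·(2·4-4)/8² = -5/2 kN·m
  R_B = -6M₀ab/L³ = -6·(-10)·4·4/8³ = 15/8 kN
  M_B = M₀a(2b-a)/L² = (-10)·4·(2·4-4)/8² = -5/2 kN·m
Load 2 — point force P=-19 kN at a=16/5 m (b=L-a=24/5):
  R_A = Pb²(3a+b)/L³ = (-19)·(24/5)²·(3·(16/5)+(24/5))/8³ = -1539/125 kN
  M_A = Pab²/L² = (-19)·(16/5)·(24/5)²/8² = -2736/125 kN·m
  R_B = Pa²(a+3b)/L³ = (-19)·(16/5)²·((16/5)+3·(24/5))/8³ = -836/125 kN
  M_B = -Pa²b/L² = -(-19)·(16/5)²·(24/5)/8² = 1824/125 kN·m
Superposition: R_A = -14187/1000 kN, M_A = -6097/250 kN·m, R_B = -4813/1000 kN, M_B = 3023/250 kN·m

R_A = -14187/1000 kN, M_A = -6097/250 kN·m, R_B = -4813/1000 kN, M_B = 3023/250 kN·m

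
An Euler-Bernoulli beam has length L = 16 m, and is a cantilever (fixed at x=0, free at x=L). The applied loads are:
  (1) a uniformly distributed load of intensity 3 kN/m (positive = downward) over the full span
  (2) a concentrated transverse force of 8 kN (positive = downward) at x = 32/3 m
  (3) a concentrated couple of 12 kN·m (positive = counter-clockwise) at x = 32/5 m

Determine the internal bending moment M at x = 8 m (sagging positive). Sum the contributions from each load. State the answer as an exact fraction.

Load 1 — uniform load w=3 kN/m over full span:
  M_1 = -w(L-x)²/2 = -3·(16-8)²/2 = -96 kN·m
Load 2 — point force P=8 kN at a=32/3 m (b=L-a=16/3):
  M_2 = -P(a-x)  [x≤a] = -8·((32/3)-8) = -64/3 kN·m
Load 3 — applied couple M₀=12 kN·m at a=32/5 m (b=L-a=48/5):
  M_3 = 0  [x>a] = 0 kN·m
Superposition: M = Σ M_i = -352/3 kN·m ≈ -117.333333 kN·m

M(8) = -352/3 kN·m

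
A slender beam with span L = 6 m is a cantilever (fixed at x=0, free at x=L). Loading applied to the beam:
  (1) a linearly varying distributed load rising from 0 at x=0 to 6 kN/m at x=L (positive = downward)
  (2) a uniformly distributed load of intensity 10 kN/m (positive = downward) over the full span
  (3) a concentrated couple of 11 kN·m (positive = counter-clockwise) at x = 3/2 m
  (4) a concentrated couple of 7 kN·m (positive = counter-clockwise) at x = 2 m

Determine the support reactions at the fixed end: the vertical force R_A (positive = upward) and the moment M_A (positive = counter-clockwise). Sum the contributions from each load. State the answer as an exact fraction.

R_A = 78 kN, M_A = 234 kN·m

Load 1 — triangular load w₀=6 kN/m (0→w₀ over full span):
  R_A = w₀L/2 = 6·6/2 = 18 kN
  M_A = w₀L²/3 = 6·6²/3 = 72 kN·m
Load 2 — uniform load w=10 kN/m over full span:
  R_A = wL = 10·6 = 60 kN
  M_A = wL²/2 = 10·6²/2 = 180 kN·m
Load 3 — applied couple M₀=11 kN·m at a=3/2 m (b=L-a=9/2):
  R_A = 0 kN
  M_A = -M₀ = -11 kN·m
Load 4 — applied couple M₀=7 kN·m at a=2 m (b=L-a=4):
  R_A = 0 kN
  M_A = -M₀ = -7 kN·m
Superposition: R_A = 78 kN, M_A = 234 kN·m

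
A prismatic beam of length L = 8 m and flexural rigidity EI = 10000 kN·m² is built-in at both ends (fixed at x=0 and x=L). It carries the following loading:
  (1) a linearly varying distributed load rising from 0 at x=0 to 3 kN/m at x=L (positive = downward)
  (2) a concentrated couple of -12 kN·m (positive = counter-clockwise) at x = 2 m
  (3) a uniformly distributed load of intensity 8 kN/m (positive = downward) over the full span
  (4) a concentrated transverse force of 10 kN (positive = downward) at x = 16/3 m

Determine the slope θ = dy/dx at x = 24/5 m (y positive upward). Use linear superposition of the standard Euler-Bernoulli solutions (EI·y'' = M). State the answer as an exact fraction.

Load 1 — triangular load w₀=3 kN/m (0→w₀ over full span):
  θ_1 = -w₀(2x(L-x)(L-2x)(x+2L)+x²(L-x)²)/(120LEI) = -3·(2·(24/5)·(8-(24/5))·(8-2·(24/5))·((24/5)+2·8)+(24/5)²·(8-(24/5))²)/(120·8·10000) = 96/390625 rad
Load 2 — applied couple M₀=-12 kN·m at a=2 m (b=L-a=6):
  θ_2 = (R_Ax²/2 - M_Ax - M₀(x-a))/EI  [x>a] with R_A=-27/16, M_A=9/4 = ((-27/16)·(24/5)²/2 - (9/4)·(24/5) - (-12)·((24/5)-2))/10000 = 21/62500 rad
Load 3 — uniform load w=8 kN/m over full span:
  θ_3 = -wx(L-x)(L-2x)/(12EI) = -8·(24/5)·(8-(24/5))·(8-2·(24/5))/(12·10000) = 128/78125 rad
Load 4 — point force P=10 kN at a=16/3 m (b=L-a=8/3):
  θ_4 = -Pb²x(2aL-(3a+b)x)/(2L³EI)  [x≤a] = -10·(8/3)²·(24/5)·(2·(16/3)·8-(3·(16/3)+(8/3))·(24/5))/(2·8³·10000) = 4/28125 rad
Superposition: θ = Σ θ_i = 33221/14062500 rad ≈ 0.002362 rad

θ(24/5) = 33221/14062500 rad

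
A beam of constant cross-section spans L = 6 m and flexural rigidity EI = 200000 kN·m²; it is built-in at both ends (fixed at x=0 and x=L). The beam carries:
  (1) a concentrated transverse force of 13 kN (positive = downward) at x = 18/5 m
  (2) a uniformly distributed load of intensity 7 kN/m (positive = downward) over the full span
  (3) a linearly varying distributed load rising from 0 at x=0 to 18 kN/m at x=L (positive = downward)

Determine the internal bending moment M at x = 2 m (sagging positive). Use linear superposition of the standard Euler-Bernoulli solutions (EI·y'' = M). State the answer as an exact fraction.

Load 1 — point force P=13 kN at a=18/5 m (b=L-a=12/5):
  M_1 = Pb²(3a+b)x/L³ - Pab²/L²  [x≤a] = 13·(12/5)²·(3·(18/5)+(12/5))·2/6³ - 13·(18/5)·(12/5)²/6² = 208/125 kN·m
Load 2 — uniform load w=7 kN/m over full span:
  M_2 = wLx/2 - wL²/12 - wx²/2 = 7·6·2/2 - 7·6²/12 - 7·2²/2 = 7 kN·m
Load 3 — triangular load w₀=18 kN/m (0→w₀ over full span):
  M_3 = 3w₀Lx/20 - w₀L²/30 - w₀x³/(6L) = 3·18·6·2/20 - 18·6²/30 - 18·2³/(6·6) = 34/5 kN·m
Superposition: M = Σ M_i = 1933/125 kN·m ≈ 15.464000 kN·m

M(2) = 1933/125 kN·m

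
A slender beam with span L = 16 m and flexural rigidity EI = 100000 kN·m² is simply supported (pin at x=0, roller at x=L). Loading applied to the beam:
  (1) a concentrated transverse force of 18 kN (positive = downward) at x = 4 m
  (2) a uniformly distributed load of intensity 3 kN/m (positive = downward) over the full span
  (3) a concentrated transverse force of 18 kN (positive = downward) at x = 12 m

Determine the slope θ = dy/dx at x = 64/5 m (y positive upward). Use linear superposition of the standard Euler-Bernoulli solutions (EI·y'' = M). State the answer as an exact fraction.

θ(64/5) = 5823/781250 rad

Load 1 — point force P=18 kN at a=4 m (b=L-a=12):
  θ_1 = -Pa(2L²-6Lx+3x²+a²)/(6LEI)  [x>a] = -18·4·(2·16²-6·16·(64/5)+3·(64/5)²+4²)/(6·16·100000) = 981/625000 rad
Load 2 — uniform load w=3 kN/m over full span:
  θ_2 = -w(L³-6Lx²+4x³)/(24EI) = -3·(16³-6·16·(64/5)²+4·(64/5)³)/(24·100000) = 1584/390625 rad
Load 3 — point force P=18 kN at a=12 m (b=L-a=4):
  θ_3 = -Pa(2L²-6Lx+3x²+a²)/(6LEI)  [x>a] = -18·12·(2·16²-6·16·(64/5)+3·(64/5)²+12²)/(6·16·100000) = 1143/625000 rad
Superposition: θ = Σ θ_i = 5823/781250 rad ≈ 0.007453 rad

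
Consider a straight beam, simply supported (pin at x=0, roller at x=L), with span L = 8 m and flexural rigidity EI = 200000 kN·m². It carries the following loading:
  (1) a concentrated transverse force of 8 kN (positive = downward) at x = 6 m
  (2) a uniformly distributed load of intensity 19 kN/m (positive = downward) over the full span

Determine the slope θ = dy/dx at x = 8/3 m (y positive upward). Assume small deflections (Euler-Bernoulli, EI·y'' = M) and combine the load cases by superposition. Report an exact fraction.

Load 1 — point force P=8 kN at a=6 m (b=L-a=2):
  θ_1 = -Pb(L²-b²-3x²)/(6LEI)  [x≤a] = -8·2·(8²-2²-3·(8/3)²)/(6·8·200000) = -29/450000 rad
Load 2 — uniform load w=19 kN/m over full span:
  θ_2 = -w(L³-6Lx²+4x³)/(24EI) = -19·(8³-6·8·(8/3)²+4·(8/3)³)/(24·200000) = -247/253125 rad
Superposition: θ = Σ θ_i = -4213/4050000 rad ≈ -0.001040 rad

θ(8/3) = -4213/4050000 rad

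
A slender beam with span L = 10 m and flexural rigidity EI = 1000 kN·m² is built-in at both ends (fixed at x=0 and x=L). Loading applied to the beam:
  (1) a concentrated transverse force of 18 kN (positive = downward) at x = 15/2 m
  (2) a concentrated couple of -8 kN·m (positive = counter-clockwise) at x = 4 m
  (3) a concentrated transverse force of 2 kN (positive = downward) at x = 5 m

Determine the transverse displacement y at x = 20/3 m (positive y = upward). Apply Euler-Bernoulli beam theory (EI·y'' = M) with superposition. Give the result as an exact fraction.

y(20/3) = -10277/162000 m

Load 1 — point force P=18 kN at a=15/2 m (b=L-a=5/2):
  y_1 = -Pb²x²(3aL-(3a+b)x)/(6L³EI)  [x≤a] = -18·(5/2)²·(20/3)²·(3·(15/2)·10-(3·(15/2)+(5/2))·(20/3))/(6·10³·1000) = -7/144 m
Load 2 — applied couple M₀=-8 kN·m at a=4 m (b=L-a=6):
  y_2 = (R_Ax³/6 - M_Ax²/2 - M₀(x-a)²/2)/EI  [x>a] with R_A=-144/125, M_A=-24/25 = ((-144/125)·(20/3)³/6 - (-24/25)·(20/3)²/2 - (-8)·((20/3)-4)²/2)/1000 = -8/1125 m
Load 3 — point force P=2 kN at a=5 m (b=L-a=5):
  y_3 = -Pa²(L-x)²(3bL-(3b+a)(L-x))/(6L³EI)  [x>a] = -2·5²·(10-(20/3))²·(3·5·10-(3·5+5)·(10-(20/3)))/(6·10³·1000) = -5/648 m
Superposition: y = Σ y_i = -10277/162000 m ≈ -0.063438 m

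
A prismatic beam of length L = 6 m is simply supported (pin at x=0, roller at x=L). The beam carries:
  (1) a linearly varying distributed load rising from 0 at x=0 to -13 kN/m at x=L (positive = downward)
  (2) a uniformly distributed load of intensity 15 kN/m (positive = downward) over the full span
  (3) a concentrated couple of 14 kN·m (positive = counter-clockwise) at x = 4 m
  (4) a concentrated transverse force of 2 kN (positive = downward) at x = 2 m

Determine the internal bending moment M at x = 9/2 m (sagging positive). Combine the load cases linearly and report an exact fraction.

M(9/2) = 721/32 kN·m

Load 1 — triangular load w₀=-13 kN/m (0→w₀ over full span):
  M_1 = w₀Lx/6 - w₀x³/(6L) = (-13)·6·(9/2)/6 - (-13)·(9/2)³/(6·6) = -819/32 kN·m
Load 2 — uniform load w=15 kN/m over full span:
  M_2 = wx(L-x)/2 = 15·(9/2)·(6-(9/2))/2 = 405/8 kN·m
Load 3 — applied couple M₀=14 kN·m at a=4 m (b=L-a=2):
  M_3 = M₀x/L - M₀  [x>a] = 14·(9/2)/6 - 14 = -7/2 kN·m
Load 4 — point force P=2 kN at a=2 m (b=L-a=4):
  M_4 = Pa(L-x)/L  [x>a] = 2·2·(6-(9/2))/6 = 1 kN·m
Superposition: M = Σ M_i = 721/32 kN·m ≈ 22.531250 kN·m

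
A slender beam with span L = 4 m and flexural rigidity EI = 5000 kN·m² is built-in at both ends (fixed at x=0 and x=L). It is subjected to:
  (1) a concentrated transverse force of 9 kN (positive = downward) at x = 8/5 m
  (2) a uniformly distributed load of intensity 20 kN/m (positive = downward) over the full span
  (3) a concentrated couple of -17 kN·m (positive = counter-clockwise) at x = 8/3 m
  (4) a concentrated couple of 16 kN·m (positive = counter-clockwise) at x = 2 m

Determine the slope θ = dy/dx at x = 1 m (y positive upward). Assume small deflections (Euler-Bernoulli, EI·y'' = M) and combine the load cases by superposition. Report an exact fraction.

θ(1) = -3913/1875000 rad

Load 1 — point force P=9 kN at a=8/5 m (b=L-a=12/5):
  θ_1 = -Pb²x(2aL-(3a+b)x)/(2L³EI)  [x≤a] = -9·(12/5)²·1·(2·(8/5)·4-(3·(8/5)+(12/5))·1)/(2·4³·5000) = -567/1250000 rad
Load 2 — uniform load w=20 kN/m over full span:
  θ_2 = -wx(L-x)(L-2x)/(12EI) = -20·1·(4-1)·(4-2·1)/(12·5000) = -1/500 rad
Load 3 — applied couple M₀=-17 kN·m at a=8/3 m (b=L-a=4/3):
  θ_3 = (R_Ax²/2 - M_Ax)/EI  [x≤a] with R_A=-17/3, M_A=-17/3 = ((-17/3)·1²/2 - (-17/3)·1)/5000 = 17/30000 rad
Load 4 — applied couple M₀=16 kN·m at a=2 m (b=L-a=2):
  θ_4 = (R_Ax²/2 - M_Ax)/EI  [x≤a] with R_A=6, M_A=4 = (6·1²/2 - 4·1)/5000 = -1/5000 rad
Superposition: θ = Σ θ_i = -3913/1875000 rad ≈ -0.002087 rad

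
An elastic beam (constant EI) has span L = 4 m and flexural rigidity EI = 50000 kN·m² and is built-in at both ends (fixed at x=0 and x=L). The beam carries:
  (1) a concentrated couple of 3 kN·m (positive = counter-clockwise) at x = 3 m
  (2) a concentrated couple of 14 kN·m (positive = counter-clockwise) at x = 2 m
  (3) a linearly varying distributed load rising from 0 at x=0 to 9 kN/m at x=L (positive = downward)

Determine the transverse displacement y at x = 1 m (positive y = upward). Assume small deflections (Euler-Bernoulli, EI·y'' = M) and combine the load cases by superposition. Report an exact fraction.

Load 1 — applied couple M₀=3 kN·m at a=3 m (b=L-a=1):
  y_1 = (R_Ax³/6 - M_Ax²/2)/EI  [x≤a] with R_A=27/32, M_A=15/16 = ((27/32)·1³/6 - (15/16)·1²/2)/50000 = -21/3200000 m
Load 2 — applied couple M₀=14 kN·m at a=2 m (b=L-a=2):
  y_2 = (R_Ax³/6 - M_Ax²/2)/EI  [x≤a] with R_A=21/4, M_A=7/2 = ((21/4)·1³/6 - (7/2)·1²/2)/50000 = -7/400000 m
Load 3 — triangular load w₀=9 kN/m (0→w₀ over full span):
  y_3 = -w₀x²(L-x)²(x+2L)/(120LEI) = -9·1²·(4-1)²·(1+2·4)/(120·4·50000) = -243/8000000 m
Superposition: y = Σ y_i = -871/16000000 m ≈ -0.000054 m

y(1) = -871/16000000 m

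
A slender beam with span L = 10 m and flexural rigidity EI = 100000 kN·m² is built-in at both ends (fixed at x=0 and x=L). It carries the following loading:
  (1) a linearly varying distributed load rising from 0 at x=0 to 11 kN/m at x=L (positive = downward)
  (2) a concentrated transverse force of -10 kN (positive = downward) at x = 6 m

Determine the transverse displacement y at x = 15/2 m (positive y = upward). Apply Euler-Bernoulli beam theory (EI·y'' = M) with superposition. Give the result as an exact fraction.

y(15/2) = -1239/2048000 m

Load 1 — triangular load w₀=11 kN/m (0→w₀ over full span):
  y_1 = -w₀x²(L-x)²(x+2L)/(120LEI) = -11·(15/2)²·(10-(15/2))²·((15/2)+2·10)/(120·10·100000) = -363/409600 m
Load 2 — point force P=-10 kN at a=6 m (b=L-a=4):
  y_2 = -Pa²(L-x)²(3bL-(3b+a)(L-x))/(6L³EI)  [x>a] = -(-10)·6²·(10-(15/2))²·(3·4·10-(3·4+6)·(10-(15/2)))/(6·10³·100000) = 9/32000 m
Superposition: y = Σ y_i = -1239/2048000 m ≈ -0.000605 m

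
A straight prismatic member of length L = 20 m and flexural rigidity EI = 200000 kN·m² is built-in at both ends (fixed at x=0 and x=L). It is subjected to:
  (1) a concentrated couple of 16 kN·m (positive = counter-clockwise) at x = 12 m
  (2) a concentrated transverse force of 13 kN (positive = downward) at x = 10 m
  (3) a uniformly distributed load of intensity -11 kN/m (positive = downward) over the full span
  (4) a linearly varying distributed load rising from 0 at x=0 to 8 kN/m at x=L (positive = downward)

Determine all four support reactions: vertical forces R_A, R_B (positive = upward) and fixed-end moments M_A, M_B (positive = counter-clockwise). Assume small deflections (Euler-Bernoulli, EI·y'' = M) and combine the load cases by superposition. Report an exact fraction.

R_A = -19587/250 kN, M_A = -11119/50 kN·m, R_B = -12163/250 kN, M_B = 26413/150 kN·m

Load 1 — applied couple M₀=16 kN·m at a=12 m (b=L-a=8):
  R_A = 6M₀ab/L³ = 6·16·12·8/20³ = 144/125 kN
  M_A = M₀b(2a-b)/L² = 16·8·(2·12-8)/20² = 128/25 kN·m
  R_B = -6M₀ab/L³ = -6·16·12·8/20³ = -144/125 kN
  M_B = M₀a(2b-a)/L² = 16·12·(2·8-12)/20² = 48/25 kN·m
Load 2 — point force P=13 kN at a=10 m (b=L-a=10):
  R_A = Pb²(3a+b)/L³ = 13·10²·(3·10+10)/20³ = 13/2 kN
  M_A = Pab²/L² = 13·10·10²/20² = 65/2 kN·m
  R_B = Pa²(a+3b)/L³ = 13·10²·(10+3·10)/20³ = 13/2 kN
  M_B = -Pa²b/L² = -13·10²·10/20² = -65/2 kN·m
Load 3 — uniform load w=-11 kN/m over full span:
  R_A = wL/2 = (-11)·20/2 = -110 kN
  M_A = wL²/12 = (-11)·20²/12 = -1100/3 kN·m
  R_B = wL/2 = (-11)·20/2 = -110 kN
  M_B = -wL²/12 = -(-11)·20²/12 = 1100/3 kN·m
Load 4 — triangular load w₀=8 kN/m (0→w₀ over full span):
  R_A = 3w₀L/20 = 3·8·20/20 = 24 kN
  M_A = w₀L²/30 = 8·20²/30 = 320/3 kN·m
  R_B = 7w₀L/20 = 7·8·20/20 = 56 kN
  M_B = -w₀L²/20 = -8·20²/20 = -160 kN·m
Superposition: R_A = -19587/250 kN, M_A = -11119/50 kN·m, R_B = -12163/250 kN, M_B = 26413/150 kN·m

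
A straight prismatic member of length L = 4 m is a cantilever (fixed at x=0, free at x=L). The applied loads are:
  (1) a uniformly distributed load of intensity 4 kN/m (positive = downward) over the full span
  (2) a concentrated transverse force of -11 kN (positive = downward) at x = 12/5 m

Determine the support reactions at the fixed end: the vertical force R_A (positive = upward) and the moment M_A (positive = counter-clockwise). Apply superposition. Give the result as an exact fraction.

R_A = 5 kN, M_A = 28/5 kN·m

Load 1 — uniform load w=4 kN/m over full span:
  R_A = wL = 4·4 = 16 kN
  M_A = wL²/2 = 4·4²/2 = 32 kN·m
Load 2 — point force P=-11 kN at a=12/5 m (b=L-a=8/5):
  R_A = P = (-11) = -11 kN
  M_A = Pa = (-11)·(12/5) = -132/5 kN·m
Superposition: R_A = 5 kN, M_A = 28/5 kN·m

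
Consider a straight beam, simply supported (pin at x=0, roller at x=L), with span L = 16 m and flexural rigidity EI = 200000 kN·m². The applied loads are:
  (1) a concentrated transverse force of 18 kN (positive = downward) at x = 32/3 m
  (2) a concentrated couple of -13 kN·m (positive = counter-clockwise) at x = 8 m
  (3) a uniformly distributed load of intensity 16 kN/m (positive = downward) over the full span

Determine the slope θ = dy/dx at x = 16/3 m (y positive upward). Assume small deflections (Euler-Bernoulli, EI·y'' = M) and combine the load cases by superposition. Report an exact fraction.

Load 1 — point force P=18 kN at a=32/3 m (b=L-a=16/3):
  θ_1 = -Pb(L²-b²-3x²)/(6LEI)  [x≤a] = -18·(16/3)·(16²-(16/3)²-3·(16/3)²)/(6·16·200000) = -4/5625 rad
Load 2 — applied couple M₀=-13 kN·m at a=8 m (b=L-a=8):
  θ_2 = (M₀x²/(2L)+C₁)/EI  [x≤a] with C₁=M₀(3b²-L²)/(6L)=26/3 = ((-13)·(16/3)²/(2·16)+(26/3))/200000 = -13/900000 rad
Load 3 — uniform load w=16 kN/m over full span:
  θ_3 = -w(L³-6Lx²+4x³)/(24EI) = -16·(16³-6·16·(16/3)²+4·(16/3)³)/(24·200000) = -1664/253125 rad
Superposition: θ = Σ θ_i = -473/64800 rad ≈ -0.007299 rad

θ(16/3) = -473/64800 rad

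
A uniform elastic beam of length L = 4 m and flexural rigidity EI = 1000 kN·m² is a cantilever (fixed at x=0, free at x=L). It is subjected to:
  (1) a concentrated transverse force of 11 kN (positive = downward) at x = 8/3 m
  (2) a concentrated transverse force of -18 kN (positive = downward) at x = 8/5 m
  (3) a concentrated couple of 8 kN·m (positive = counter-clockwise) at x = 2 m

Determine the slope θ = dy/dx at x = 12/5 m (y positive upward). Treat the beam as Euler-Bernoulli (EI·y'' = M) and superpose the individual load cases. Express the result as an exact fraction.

Load 1 — point force P=11 kN at a=8/3 m (b=L-a=4/3):
  θ_1 = -Px(2a-x)/(2EI)  [x≤a] = -11·(12/5)·(2·(8/3)-(12/5))/(2·1000) = -121/3125 rad
Load 2 — point force P=-18 kN at a=8/5 m (b=L-a=12/5):
  θ_2 = -Pa²/(2EI)  [x>a] = -(-18)·(8/5)²/(2·1000) = 72/3125 rad
Load 3 — applied couple M₀=8 kN·m at a=2 m (b=L-a=2):
  θ_3 = M₀a/EI  [x>a] = 8·2/1000 = 2/125 rad
Superposition: θ = Σ θ_i = 1/3125 rad ≈ 0.000320 rad

θ(12/5) = 1/3125 rad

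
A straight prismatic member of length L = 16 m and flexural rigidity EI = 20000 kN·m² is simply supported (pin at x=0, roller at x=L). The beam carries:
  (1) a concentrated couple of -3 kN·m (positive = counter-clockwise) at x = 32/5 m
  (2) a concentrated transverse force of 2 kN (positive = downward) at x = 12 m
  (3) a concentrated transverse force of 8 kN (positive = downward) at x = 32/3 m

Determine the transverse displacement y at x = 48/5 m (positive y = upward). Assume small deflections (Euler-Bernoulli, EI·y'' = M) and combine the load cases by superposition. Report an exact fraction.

y(48/5) = -75346/2109375 m

Load 1 — applied couple M₀=-3 kN·m at a=32/5 m (b=L-a=48/5):
  y_1 = (M₀x³/(6L)-M₀(x-a)²/2+C₁x)/EI  [x>a] with C₁=M₀(3b²-L²)/(6L)=-16/25 = ((-3)·(48/5)³/(6·16)-(-3)·((48/5)-(32/5))²/2+(-16/25)·(48/5))/20000 = -72/78125 m
Load 2 — point force P=2 kN at a=12 m (b=L-a=4):
  y_2 = -Pbx(L²-b²-x²)/(6LEI)  [x≤a] = -2·4·(48/5)·(16²-4²-(48/5)²)/(6·16·20000) = -462/78125 m
Load 3 — point force P=8 kN at a=32/3 m (b=L-a=16/3):
  y_3 = -Pbx(L²-b²-x²)/(6LEI)  [x≤a] = -8·(16/3)·(48/5)·(16²-(16/3)²-(48/5)²)/(6·16·20000) = -60928/2109375 m
Superposition: y = Σ y_i = -75346/2109375 m ≈ -0.035720 m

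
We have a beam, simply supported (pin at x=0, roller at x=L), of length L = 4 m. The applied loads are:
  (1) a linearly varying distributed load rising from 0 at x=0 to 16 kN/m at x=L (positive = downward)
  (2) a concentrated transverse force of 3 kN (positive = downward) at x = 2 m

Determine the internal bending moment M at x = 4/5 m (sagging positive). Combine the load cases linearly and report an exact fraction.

Load 1 — triangular load w₀=16 kN/m (0→w₀ over full span):
  M_1 = w₀Lx/6 - w₀x³/(6L) = 16·4·(4/5)/6 - 16·(4/5)³/(6·4) = 1024/125 kN·m
Load 2 — point force P=3 kN at a=2 m (b=L-a=2):
  M_2 = Pbx/L  [x≤a] = 3·2·(4/5)/4 = 6/5 kN·m
Superposition: M = Σ M_i = 1174/125 kN·m ≈ 9.392000 kN·m

M(4/5) = 1174/125 kN·m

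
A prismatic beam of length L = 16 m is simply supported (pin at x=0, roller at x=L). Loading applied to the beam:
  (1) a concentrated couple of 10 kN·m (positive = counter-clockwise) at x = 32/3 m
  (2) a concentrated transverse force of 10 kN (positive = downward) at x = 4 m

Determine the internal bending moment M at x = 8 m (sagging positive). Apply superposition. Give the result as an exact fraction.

Load 1 — applied couple M₀=10 kN·m at a=32/3 m (b=L-a=16/3):
  M_1 = M₀x/L  [x≤a] = 10·8/16 = 5 kN·m
Load 2 — point force P=10 kN at a=4 m (b=L-a=12):
  M_2 = Pa(L-x)/L  [x>a] = 10·4·(16-8)/16 = 20 kN·m
Superposition: M = Σ M_i = 25 kN·m ≈ 25.000000 kN·m

M(8) = 25 kN·m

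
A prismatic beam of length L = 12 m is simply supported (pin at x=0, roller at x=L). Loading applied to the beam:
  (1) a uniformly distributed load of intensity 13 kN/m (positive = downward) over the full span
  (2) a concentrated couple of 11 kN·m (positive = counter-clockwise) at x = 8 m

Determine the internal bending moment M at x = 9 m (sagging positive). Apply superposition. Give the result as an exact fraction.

M(9) = 691/4 kN·m

Load 1 — uniform load w=13 kN/m over full span:
  M_1 = wx(L-x)/2 = 13·9·(12-9)/2 = 351/2 kN·m
Load 2 — applied couple M₀=11 kN·m at a=8 m (b=L-a=4):
  M_2 = M₀x/L - M₀  [x>a] = 11·9/12 - 11 = -11/4 kN·m
Superposition: M = Σ M_i = 691/4 kN·m ≈ 172.750000 kN·m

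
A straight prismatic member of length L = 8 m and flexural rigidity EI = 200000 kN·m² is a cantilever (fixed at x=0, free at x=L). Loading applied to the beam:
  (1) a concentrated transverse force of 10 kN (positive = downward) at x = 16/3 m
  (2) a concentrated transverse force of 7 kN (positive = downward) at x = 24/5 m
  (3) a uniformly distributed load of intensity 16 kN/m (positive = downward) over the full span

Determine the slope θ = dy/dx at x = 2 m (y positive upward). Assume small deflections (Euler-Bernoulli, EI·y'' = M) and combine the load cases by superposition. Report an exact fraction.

Load 1 — point force P=10 kN at a=16/3 m (b=L-a=8/3):
  θ_1 = -Px(2a-x)/(2EI)  [x≤a] = -10·2·(2·(16/3)-2)/(2·200000) = -13/30000 rad
Load 2 — point force P=7 kN at a=24/5 m (b=L-a=16/5):
  θ_2 = -Px(2a-x)/(2EI)  [x≤a] = -7·2·(2·(24/5)-2)/(2·200000) = -133/500000 rad
Load 3 — uniform load w=16 kN/m over full span:
  θ_3 = -wx(x²-3Lx+3L²)/(6EI) = -16·2·(2²-3·8·2+3·8²)/(6·200000) = -37/9375 rad
Superposition: θ = Σ θ_i = -2323/500000 rad ≈ -0.004646 rad

θ(2) = -2323/500000 rad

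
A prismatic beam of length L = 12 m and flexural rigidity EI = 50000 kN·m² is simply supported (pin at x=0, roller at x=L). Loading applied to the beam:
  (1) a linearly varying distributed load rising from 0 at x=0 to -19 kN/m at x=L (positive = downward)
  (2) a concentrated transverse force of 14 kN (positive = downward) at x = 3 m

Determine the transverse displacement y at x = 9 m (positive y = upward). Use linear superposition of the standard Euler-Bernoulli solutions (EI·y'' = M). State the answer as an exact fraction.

Load 1 — triangular load w₀=-19 kN/m (0→w₀ over full span):
  y_1 = -w₀x(7L⁴-10L²x²+3x⁴)/(360LEI) = -(-19)·9·(7·12⁴-10·12²·9²+3·9⁴)/(360·12·50000) = 61047/1600000 m
Load 2 — point force P=14 kN at a=3 m (b=L-a=9):
  y_2 = -Pa(L-x)(2Lx-a²-x²)/(6LEI)  [x>a] = -14·3·(12-9)·(2·12·9-3²-9²)/(6·12·50000) = -441/100000 m
Superposition: y = Σ y_i = 53991/1600000 m ≈ 0.033744 m

y(9) = 53991/1600000 m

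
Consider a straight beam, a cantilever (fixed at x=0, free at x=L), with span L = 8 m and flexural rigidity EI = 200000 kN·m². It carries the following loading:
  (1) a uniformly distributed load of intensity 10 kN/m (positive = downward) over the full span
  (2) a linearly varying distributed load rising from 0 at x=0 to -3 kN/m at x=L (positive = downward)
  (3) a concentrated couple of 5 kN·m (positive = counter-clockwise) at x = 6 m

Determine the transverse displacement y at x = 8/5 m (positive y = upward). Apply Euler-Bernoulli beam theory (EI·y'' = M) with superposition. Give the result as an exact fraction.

y(8/5) = -406577/292968750 m

Load 1 — uniform load w=10 kN/m over full span:
  y_1 = -wx²(x²-4Lx+6L²)/(24EI) = -10·(8/5)²·((8/5)²-4·8·(8/5)+6·8²)/(24·200000) = -2096/1171875 m
Load 2 — triangular load w₀=-3 kN/m (0→w₀ over full span):
  y_2 = (w₀Lx³/12-w₀L²x²/6-w₀x⁵/(120L))/EI = ((-3)·8·(8/5)³/12-(-3)·8²·(8/5)²/6-(-3)·(8/5)⁵/(120·8))/200000 = 18008/48828125 m
Load 3 — applied couple M₀=5 kN·m at a=6 m (b=L-a=2):
  y_3 = M₀x²/(2EI)  [x≤a] = 5·(8/5)²/(2·200000) = 1/31250 m
Superposition: y = Σ y_i = -406577/292968750 m ≈ -0.001388 m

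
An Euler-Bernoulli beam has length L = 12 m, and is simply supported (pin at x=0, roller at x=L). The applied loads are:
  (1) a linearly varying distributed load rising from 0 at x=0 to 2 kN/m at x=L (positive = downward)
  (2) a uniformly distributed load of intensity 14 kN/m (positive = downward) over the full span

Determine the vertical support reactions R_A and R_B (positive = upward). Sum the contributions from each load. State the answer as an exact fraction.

R_A = 88 kN, R_B = 92 kN

Load 1 — triangular load w₀=2 kN/m (0→w₀ over full span):
  R_A = w₀L/6 = 2·12/6 = 4 kN
  R_B = w₀L/3 = 2·12/3 = 8 kN
Load 2 — uniform load w=14 kN/m over full span:
  R_A = wL/2 = 14·12/2 = 84 kN
  R_B = wL/2 = 14·12/2 = 84 kN
Superposition: R_A = 88 kN, R_B = 92 kN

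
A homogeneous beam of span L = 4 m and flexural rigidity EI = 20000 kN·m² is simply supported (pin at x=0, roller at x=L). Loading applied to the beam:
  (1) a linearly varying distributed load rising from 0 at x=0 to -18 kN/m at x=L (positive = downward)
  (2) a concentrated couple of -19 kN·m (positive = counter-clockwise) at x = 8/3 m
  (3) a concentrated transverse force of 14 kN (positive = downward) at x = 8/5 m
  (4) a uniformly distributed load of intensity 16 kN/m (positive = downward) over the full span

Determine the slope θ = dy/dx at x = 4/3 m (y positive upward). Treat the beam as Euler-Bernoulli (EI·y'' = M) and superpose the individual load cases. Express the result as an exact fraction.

Load 1 — triangular load w₀=-18 kN/m (0→w₀ over full span):
  θ_1 = -w₀(7L⁴-30L²x²+15x⁴)/(360LEI) = -(-18)·(7·4⁴-30·4²·(4/3)²+15·(4/3)⁴)/(360·4·20000) = 52/84375 rad
Load 2 — applied couple M₀=-19 kN·m at a=8/3 m (b=L-a=4/3):
  θ_2 = (M₀x²/(2L)+C₁)/EI  [x≤a] with C₁=M₀(3b²-L²)/(6L)=76/9 = ((-19)·(4/3)²/(2·4)+(76/9))/20000 = 19/90000 rad
Load 3 — point force P=14 kN at a=8/5 m (b=L-a=12/5):
  θ_3 = -Pb(L²-b²-3x²)/(6LEI)  [x≤a] = -14·(12/5)·(4²-(12/5)²-3·(4/3)²)/(6·4·20000) = -161/468750 rad
Load 4 — uniform load w=16 kN/m over full span:
  θ_4 = -w(L³-6Lx²+4x³)/(24EI) = -16·(4³-6·4·(4/3)²+4·(4/3)³)/(24·20000) = -52/50625 rad
Superposition: θ = Σ θ_i = -55001/101250000 rad ≈ -0.000543 rad

θ(4/3) = -55001/101250000 rad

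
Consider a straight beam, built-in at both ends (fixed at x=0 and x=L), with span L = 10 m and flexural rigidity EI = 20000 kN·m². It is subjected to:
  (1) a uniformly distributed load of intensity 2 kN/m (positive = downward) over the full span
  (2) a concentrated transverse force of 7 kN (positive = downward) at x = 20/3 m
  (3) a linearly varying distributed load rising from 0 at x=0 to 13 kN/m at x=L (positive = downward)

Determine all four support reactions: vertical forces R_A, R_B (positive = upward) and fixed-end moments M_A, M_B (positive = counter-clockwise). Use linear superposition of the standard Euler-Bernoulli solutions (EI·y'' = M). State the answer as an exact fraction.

Load 1 — uniform load w=2 kN/m over full span:
  R_A = wL/2 = 2·10/2 = 10 kN
  M_A = wL²/12 = 2·10²/12 = 50/3 kN·m
  R_B = wL/2 = 2·10/2 = 10 kN
  M_B = -wL²/12 = -2·10²/12 = -50/3 kN·m
Load 2 — point force P=7 kN at a=20/3 m (b=L-a=10/3):
  R_A = Pb²(3a+b)/L³ = 7·(10/3)²·(3·(20/3)+(10/3))/10³ = 49/27 kN
  M_A = Pab²/L² = 7·(20/3)·(10/3)²/10² = 140/27 kN·m
  R_B = Pa²(a+3b)/L³ = 7·(20/3)²·((20/3)+3·(10/3))/10³ = 140/27 kN
  M_B = -Pa²b/L² = -7·(20/3)²·(10/3)/10² = -280/27 kN·m
Load 3 — triangular load w₀=13 kN/m (0→w₀ over full span):
  R_A = 3w₀L/20 = 3·13·10/20 = 39/2 kN
  M_A = w₀L²/30 = 13·10²/30 = 130/3 kN·m
  R_B = 7w₀L/20 = 7·13·10/20 = 91/2 kN
  M_B = -w₀L²/20 = -13·10²/20 = -65 kN·m
Superposition: R_A = 1691/54 kN, M_A = 1760/27 kN·m, R_B = 3277/54 kN, M_B = -2485/27 kN·m

R_A = 1691/54 kN, M_A = 1760/27 kN·m, R_B = 3277/54 kN, M_B = -2485/27 kN·m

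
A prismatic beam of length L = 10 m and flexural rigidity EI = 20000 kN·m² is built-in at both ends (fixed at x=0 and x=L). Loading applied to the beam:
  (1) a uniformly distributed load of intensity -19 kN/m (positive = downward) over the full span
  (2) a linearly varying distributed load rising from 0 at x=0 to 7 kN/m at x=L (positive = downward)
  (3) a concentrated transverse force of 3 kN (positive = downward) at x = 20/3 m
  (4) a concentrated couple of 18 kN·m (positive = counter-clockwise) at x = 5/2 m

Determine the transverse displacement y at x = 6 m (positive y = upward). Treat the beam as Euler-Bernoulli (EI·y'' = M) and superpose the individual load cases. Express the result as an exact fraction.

Load 1 — uniform load w=-19 kN/m over full span:
  y_1 = -wx²(L-x)²/(24EI) = -(-19)·6²·(10-6)²/(24·20000) = 57/2500 m
Load 2 — triangular load w₀=7 kN/m (0→w₀ over full span):
  y_2 = -w₀x²(L-x)²(x+2L)/(120LEI) = -7·6²·(10-6)²·(6+2·10)/(120·10·20000) = -273/62500 m
Load 3 — point force P=3 kN at a=20/3 m (b=L-a=10/3):
  y_3 = -Pb²x²(3aL-(3a+b)x)/(6L³EI)  [x≤a] = -3·(10/3)²·6²·(3·(20/3)·10-(3·(20/3)+(10/3))·6)/(6·10³·20000) = -3/5000 m
Load 4 — applied couple M₀=18 kN·m at a=5/2 m (b=L-a=15/2):
  y_4 = (R_Ax³/6 - M_Ax²/2 - M₀(x-a)²/2)/EI  [x>a] with R_A=81/40, M_A=-27/8 = ((81/40)·6³/6 - (-27/8)·6²/2 - 18·(6-(5/2))²/2)/20000 = 117/100000 m
Superposition: y = Σ y_i = 9501/500000 m ≈ 0.019002 m

y(6) = 9501/500000 m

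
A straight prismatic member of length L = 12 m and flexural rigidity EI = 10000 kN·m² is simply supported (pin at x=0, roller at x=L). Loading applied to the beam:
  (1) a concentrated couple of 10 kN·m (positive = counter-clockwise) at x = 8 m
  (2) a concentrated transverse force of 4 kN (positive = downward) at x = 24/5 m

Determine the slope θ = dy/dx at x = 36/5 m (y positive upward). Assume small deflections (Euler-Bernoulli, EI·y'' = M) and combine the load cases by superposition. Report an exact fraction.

Load 1 — applied couple M₀=10 kN·m at a=8 m (b=L-a=4):
  θ_1 = (M₀x²/(2L)+C₁)/EI  [x≤a] with C₁=M₀(3b²-L²)/(6L)=-40/3 = (10·(36/5)²/(2·12)+(-40/3))/10000 = 31/37500 rad
Load 2 — point force P=4 kN at a=24/5 m (b=L-a=36/5):
  θ_2 = -Pa(2L²-6Lx+3x²+a²)/(6LEI)  [x>a] = -4·(24/5)·(2·12²-6·12·(36/5)+3·(36/5)²+(24/5)²)/(6·12·10000) = 108/78125 rad
Superposition: θ = Σ θ_i = 2071/937500 rad ≈ 0.002209 rad

θ(36/5) = 2071/937500 rad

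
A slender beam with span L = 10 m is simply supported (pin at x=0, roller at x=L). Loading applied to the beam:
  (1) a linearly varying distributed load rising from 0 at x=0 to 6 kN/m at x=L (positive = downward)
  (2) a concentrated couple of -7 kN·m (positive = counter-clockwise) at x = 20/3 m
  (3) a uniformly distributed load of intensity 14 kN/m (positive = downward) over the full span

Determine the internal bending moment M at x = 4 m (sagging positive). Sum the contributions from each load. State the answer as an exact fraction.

Load 1 — triangular load w₀=6 kN/m (0→w₀ over full span):
  M_1 = w₀Lx/6 - w₀x³/(6L) = 6·10·4/6 - 6·4³/(6·10) = 168/5 kN·m
Load 2 — applied couple M₀=-7 kN·m at a=20/3 m (b=L-a=10/3):
  M_2 = M₀x/L  [x≤a] = (-7)·4/10 = -14/5 kN·m
Load 3 — uniform load w=14 kN/m over full span:
  M_3 = wx(L-x)/2 = 14·4·(10-4)/2 = 168 kN·m
Superposition: M = Σ M_i = 994/5 kN·m ≈ 198.800000 kN·m

M(4) = 994/5 kN·m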